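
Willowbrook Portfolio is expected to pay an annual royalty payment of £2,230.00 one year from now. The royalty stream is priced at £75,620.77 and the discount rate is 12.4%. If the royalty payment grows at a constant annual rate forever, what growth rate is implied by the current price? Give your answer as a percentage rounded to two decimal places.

9.45%

P = D₁/(r−g) ⇒ g = r − D₁/P = 0.124 − £2,230.00/£75,620.77 = 0.094511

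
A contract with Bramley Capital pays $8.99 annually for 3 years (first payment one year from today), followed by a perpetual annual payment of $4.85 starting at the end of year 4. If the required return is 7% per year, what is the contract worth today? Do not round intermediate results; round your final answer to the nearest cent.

PV of 3-year annuity: $8.99 × [1 − (1+0.07)^−3] / 0.07 = 23.59260
Perpetuity value at year 3: $4.85 / 0.07 = 69.28571
PV of perpetuity: 69.28571 / (1+0.07)^3 = 56.55778
Total PV = 23.59260 + 56.55778 = 80.15038

$80.15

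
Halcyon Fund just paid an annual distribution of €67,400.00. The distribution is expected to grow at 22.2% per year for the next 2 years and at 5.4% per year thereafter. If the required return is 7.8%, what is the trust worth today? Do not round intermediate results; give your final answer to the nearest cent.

D_1 = 82362.80000
D_2 = 100647.34160
Terminal value at year 2: TV = D_2×(1+g_2)/(r−g_2) = 106082.29805/0.024 = 4420095.75193
P_0 = D_1/(1+r)^1 + D_2/(1+r)^2 + TV/(1+r)^2
    = 76403.33952 + 86609.35148 + 3803594.01896 = 3966606.70996

€3966606.71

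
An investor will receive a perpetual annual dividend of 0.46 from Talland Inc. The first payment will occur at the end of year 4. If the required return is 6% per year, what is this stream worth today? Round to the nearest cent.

6.44

Value at end of year 3: C / r = 0.46 / 0.06 = 7.6667
Discount to today: PV = 7.6667 / (1 + 0.06)^3 = 7.6667 / 1.191016 = 6.44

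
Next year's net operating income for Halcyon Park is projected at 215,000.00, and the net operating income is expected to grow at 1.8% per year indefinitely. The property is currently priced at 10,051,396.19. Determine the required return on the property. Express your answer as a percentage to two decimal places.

P = D₁/(r − g) ⇒ r = D₁/P + g = 215,000.0000/10,051,396.19 + 0.018 = 0.021390 + 0.018 = 0.039390

3.94%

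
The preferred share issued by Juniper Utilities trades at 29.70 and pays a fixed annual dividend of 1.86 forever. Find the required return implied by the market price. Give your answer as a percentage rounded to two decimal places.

6.26%

P = C/r ⇒ r = C/P = 1.86/29.70 = 0.062626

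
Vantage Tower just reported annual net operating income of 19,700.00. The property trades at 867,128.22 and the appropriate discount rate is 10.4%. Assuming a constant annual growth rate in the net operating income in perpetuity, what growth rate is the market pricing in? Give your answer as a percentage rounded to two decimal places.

P = D₀(1+g)/(r−g) ⇒ P(r−g) = D₀(1+g) ⇒ g(P+D₀) = P·r − D₀
g = (P·r − D₀)/(P + D₀) = (867,128.22×0.104 − 19,700.00) / (867,128.22 + 19,700.00) = 0.079476

7.95%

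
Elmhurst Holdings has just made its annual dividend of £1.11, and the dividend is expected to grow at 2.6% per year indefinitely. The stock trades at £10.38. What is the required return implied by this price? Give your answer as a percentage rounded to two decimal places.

13.57%

D₁ = £1.11 × 1.026 = £1.1389
P = D₁/(r − g) ⇒ r = D₁/P + g = £1.1389/£10.38 + 0.026 = 0.109717 + 0.026 = 0.135717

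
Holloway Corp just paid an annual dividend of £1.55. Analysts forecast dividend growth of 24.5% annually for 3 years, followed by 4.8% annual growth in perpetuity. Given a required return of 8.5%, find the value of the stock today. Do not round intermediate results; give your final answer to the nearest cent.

£72.49

D_1 = 1.92975
D_2 = 2.40254
D_3 = 2.99116
Terminal value at year 3: TV = D_3×(1+g_2)/(r−g_2) = 3.13474/0.037 = 84.72261
P_0 = D_1/(1+r)^1 + D_2/(1+r)^2 + D_3/(1+r)^3 + TV/(1+r)^3
    = 1.77857 + 2.04085 + 2.34180 + 66.33002 = 72.49124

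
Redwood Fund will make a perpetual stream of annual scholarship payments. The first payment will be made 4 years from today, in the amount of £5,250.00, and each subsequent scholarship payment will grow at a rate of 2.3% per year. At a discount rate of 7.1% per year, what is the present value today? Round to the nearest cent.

Value at end of year 3: C₁ / (r − g) = £5,250.00 / (0.071 − 0.023) = £109,375.0000
Discount to today: PV = £109,375.0000 / (1 + 0.071)^3 = £109,375.0000 / 1.228481 = £89,032.72

£89032.72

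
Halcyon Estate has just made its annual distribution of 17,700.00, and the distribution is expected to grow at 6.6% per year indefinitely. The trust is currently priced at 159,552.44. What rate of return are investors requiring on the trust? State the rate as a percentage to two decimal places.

18.43%

D₁ = 17,700.00 × 1.066 = 18,868.2000
P = D₁/(r − g) ⇒ r = D₁/P + g = 18,868.2000/159,552.44 + 0.066 = 0.118257 + 0.066 = 0.184257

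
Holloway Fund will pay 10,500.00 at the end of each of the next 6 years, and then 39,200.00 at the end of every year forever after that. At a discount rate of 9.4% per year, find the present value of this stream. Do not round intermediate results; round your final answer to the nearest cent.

PV of 6-year annuity: 10,500.00 × [1 − (1+0.094)^−6] / 0.094 = 46545.66274
Perpetuity value at year 6: 39,200.00 / 0.094 = 417021.27660
PV of perpetuity: 417021.27660 / (1+0.094)^6 = 243250.80235
Total PV = 46545.66274 + 243250.80235 = 289796.46509

289796.47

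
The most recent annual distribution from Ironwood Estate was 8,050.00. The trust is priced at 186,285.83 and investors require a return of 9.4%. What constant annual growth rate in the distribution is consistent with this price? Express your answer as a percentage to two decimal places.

P = D₀(1+g)/(r−g) ⇒ P(r−g) = D₀(1+g) ⇒ g(P+D₀) = P·r − D₀
g = (P·r − D₀)/(P + D₀) = (186,285.83×0.094 − 8,050.00) / (186,285.83 + 8,050.00) = 0.048683

4.87%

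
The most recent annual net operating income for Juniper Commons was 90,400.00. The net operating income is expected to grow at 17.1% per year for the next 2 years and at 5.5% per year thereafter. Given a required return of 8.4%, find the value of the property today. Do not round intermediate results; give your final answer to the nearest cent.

D_1 = 105858.40000
D_2 = 123960.18640
Terminal value at year 2: TV = D_2×(1+g_2)/(r−g_2) = 130777.99665/0.029 = 4509586.09145
P_0 = D_1/(1+r)^1 + D_2/(1+r)^2 + TV/(1+r)^2
    = 97655.35055 + 105493.00323 + 3837762.70361 = 4040911.05739

4040911.06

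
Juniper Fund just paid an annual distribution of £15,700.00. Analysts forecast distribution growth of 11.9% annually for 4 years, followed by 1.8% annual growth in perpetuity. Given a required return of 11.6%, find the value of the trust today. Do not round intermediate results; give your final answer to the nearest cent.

D_1 = 17568.30000
D_2 = 19658.92770
D_3 = 21998.34010
D_4 = 24616.14257
Terminal value at year 4: TV = D_4×(1+g_2)/(r−g_2) = 25059.23313/0.098 = 255706.46055
P_0 = D_1/(1+r)^1 + D_2/(1+r)^2 + D_3/(1+r)^3 + D_4/(1+r)^4 + TV/(1+r)^4
    = 15742.20430 + 15784.52205 + 15826.95357 + 15869.49914 + 164848.47065 = 228071.64971

£228071.65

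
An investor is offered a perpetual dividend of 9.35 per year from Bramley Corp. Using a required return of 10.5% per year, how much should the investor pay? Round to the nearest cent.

Level perpetuity: PV = C / r = 9.35 / 0.105 = 89.05

89.05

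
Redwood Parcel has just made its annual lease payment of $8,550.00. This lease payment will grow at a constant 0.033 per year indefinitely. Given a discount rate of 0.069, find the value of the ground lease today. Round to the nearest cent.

D₁ = D₀ × (1 + g) = $8,550.00 × 1.033 = $8,832.1500
Growing perpetuity: P = D₁ / (r − g) = $8,832.1500 / (0.069 − 0.033) = $245,337.50

$245337.50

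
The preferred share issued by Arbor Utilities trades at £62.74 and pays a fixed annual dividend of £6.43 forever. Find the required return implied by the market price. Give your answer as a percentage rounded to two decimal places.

10.25%

P = C/r ⇒ r = C/P = £6.43/£62.74 = 0.102486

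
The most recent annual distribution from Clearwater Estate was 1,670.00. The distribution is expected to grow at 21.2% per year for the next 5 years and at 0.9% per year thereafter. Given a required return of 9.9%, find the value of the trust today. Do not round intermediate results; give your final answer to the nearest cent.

41848.60

D_1 = 2024.04000
D_2 = 2453.13648
D_3 = 2973.20141
D_4 = 3603.52011
D_5 = 4367.46638
Terminal value at year 5: TV = D_5×(1+g_2)/(r−g_2) = 4406.77357/0.09 = 48964.15083
P_0 = D_1/(1+r)^1 + D_2/(1+r)^2 + D_3/(1+r)^3 + D_4/(1+r)^4 + D_5/(1+r)^5 + TV/(1+r)^5
    = 1841.71065 + 2031.07671 + 2239.91353 + 2470.22311 + 2724.21330 + 30541.45795 = 41848.59524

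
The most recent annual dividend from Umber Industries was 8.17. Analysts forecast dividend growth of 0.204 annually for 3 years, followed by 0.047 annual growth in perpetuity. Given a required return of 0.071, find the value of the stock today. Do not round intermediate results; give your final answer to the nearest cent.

D_1 = 9.83668
D_2 = 11.84336
D_3 = 14.25941
Terminal value at year 3: TV = D_3×(1+g_2)/(r−g_2) = 14.92960/0.024 = 622.06671
P_0 = D_1/(1+r)^1 + D_2/(1+r)^2 + D_3/(1+r)^3 + TV/(1+r)^3
    = 9.18458 + 10.32514 + 11.60735 + 506.37067 = 537.48774

537.49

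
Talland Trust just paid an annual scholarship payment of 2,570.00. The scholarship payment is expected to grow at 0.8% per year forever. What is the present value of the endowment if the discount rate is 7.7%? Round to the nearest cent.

37544.35

D₁ = D₀ × (1 + g) = 2,570.00 × 1.008 = 2,590.5600
Growing perpetuity: P = D₁ / (r − g) = 2,590.5600 / (0.077 − 0.008) = 37,544.35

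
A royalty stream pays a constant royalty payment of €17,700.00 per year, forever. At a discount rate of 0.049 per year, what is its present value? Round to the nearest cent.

Level perpetuity: PV = C / r = €17,700.00 / 0.049 = €361,224.49

€361224.49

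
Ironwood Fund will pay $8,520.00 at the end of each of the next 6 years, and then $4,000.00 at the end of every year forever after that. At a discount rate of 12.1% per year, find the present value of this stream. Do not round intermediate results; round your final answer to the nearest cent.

$51588.90

PV of 6-year annuity: $8,520.00 × [1 − (1+0.121)^−6] / 0.121 = 34930.20536
Perpetuity value at year 6: $4,000.00 / 0.121 = 33057.85124
PV of perpetuity: 33057.85124 / (1+0.121)^6 = 16658.69379
Total PV = 34930.20536 + 16658.69379 = 51588.89915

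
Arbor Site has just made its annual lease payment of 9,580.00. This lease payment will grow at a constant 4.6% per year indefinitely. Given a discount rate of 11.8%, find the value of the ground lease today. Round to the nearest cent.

139176.11

D₁ = D₀ × (1 + g) = 9,580.00 × 1.046 = 10,020.6800
Growing perpetuity: P = D₁ / (r − g) = 10,020.6800 / (0.118 − 0.046) = 139,176.11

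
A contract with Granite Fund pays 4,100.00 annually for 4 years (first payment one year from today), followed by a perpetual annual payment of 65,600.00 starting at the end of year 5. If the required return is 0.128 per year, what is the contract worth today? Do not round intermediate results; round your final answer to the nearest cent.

328807.23

PV of 4-year annuity: 4,100.00 × [1 − (1+0.128)^−4] / 0.128 = 12246.18468
Perpetuity value at year 4: 65,600.00 / 0.128 = 512500.00000
PV of perpetuity: 512500.00000 / (1+0.128)^4 = 316561.04517
Total PV = 12246.18468 + 316561.04517 = 328807.22984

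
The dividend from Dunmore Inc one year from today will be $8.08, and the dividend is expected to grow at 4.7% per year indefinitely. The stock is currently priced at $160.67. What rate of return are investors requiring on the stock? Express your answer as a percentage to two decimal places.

P = D₁/(r − g) ⇒ r = D₁/P + g = $8.0800/$160.67 + 0.047 = 0.050289 + 0.047 = 0.097289

9.73%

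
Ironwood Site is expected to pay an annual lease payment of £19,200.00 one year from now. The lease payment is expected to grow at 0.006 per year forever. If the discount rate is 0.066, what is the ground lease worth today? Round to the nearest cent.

£320000.00

Growing perpetuity: P = D₁ / (r − g) = £19,200.0000 / (0.066 − 0.006) = £320,000.00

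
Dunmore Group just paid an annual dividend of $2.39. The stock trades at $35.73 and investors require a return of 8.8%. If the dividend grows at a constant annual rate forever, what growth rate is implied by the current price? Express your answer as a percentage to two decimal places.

P = D₀(1+g)/(r−g) ⇒ P(r−g) = D₀(1+g) ⇒ g(P+D₀) = P·r − D₀
g = (P·r − D₀)/(P + D₀) = ($35.73×0.088 − $2.39) / ($35.73 + $2.39) = 0.019786

1.98%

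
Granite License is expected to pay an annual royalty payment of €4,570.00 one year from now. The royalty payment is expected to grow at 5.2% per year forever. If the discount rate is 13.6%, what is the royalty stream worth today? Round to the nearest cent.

€54404.76

Growing perpetuity: P = D₁ / (r − g) = €4,570.0000 / (0.136 − 0.052) = €54,404.76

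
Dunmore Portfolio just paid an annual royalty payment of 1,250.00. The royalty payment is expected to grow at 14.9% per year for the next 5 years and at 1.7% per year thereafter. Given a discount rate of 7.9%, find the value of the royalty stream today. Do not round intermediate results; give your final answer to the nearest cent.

D_1 = 1436.25000
D_2 = 1650.25125
D_3 = 1896.13869
D_4 = 2178.66335
D_5 = 2503.28419
Terminal value at year 5: TV = D_5×(1+g_2)/(r−g_2) = 2545.84002/0.062 = 41061.93582
P_0 = D_1/(1+r)^1 + D_2/(1+r)^2 + D_3/(1+r)^3 + D_4/(1+r)^4 + D_5/(1+r)^5 + TV/(1+r)^5
    = 1331.09361 + 1417.44815 + 1509.40493 + 1607.32740 + 1711.60258 + 28075.80365 = 35652.68032

35652.68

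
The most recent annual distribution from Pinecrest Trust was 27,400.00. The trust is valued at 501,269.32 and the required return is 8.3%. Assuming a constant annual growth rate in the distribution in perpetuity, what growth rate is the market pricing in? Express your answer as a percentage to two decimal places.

2.69%

P = D₀(1+g)/(r−g) ⇒ P(r−g) = D₀(1+g) ⇒ g(P+D₀) = P·r − D₀
g = (P·r − D₀)/(P + D₀) = (501,269.32×0.083 − 27,400.00) / (501,269.32 + 27,400.00) = 0.026870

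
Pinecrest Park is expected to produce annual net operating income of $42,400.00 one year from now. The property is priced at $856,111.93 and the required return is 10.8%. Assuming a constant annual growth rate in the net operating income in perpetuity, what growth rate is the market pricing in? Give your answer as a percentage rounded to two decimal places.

P = D₁/(r−g) ⇒ g = r − D₁/P = 0.108 − $42,400.00/$856,111.93 = 0.058474

5.85%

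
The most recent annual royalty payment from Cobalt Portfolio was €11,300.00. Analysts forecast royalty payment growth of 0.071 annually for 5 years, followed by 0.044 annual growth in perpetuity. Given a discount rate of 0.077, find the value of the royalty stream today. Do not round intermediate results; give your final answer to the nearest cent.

€403205.98

D_1 = 12102.30000
D_2 = 12961.56330
D_3 = 13881.83429
D_4 = 14867.44453
D_5 = 15923.03309
Terminal value at year 5: TV = D_5×(1+g_2)/(r−g_2) = 16623.64655/0.033 = 503746.86505
P_0 = D_1/(1+r)^1 + D_2/(1+r)^2 + D_3/(1+r)^3 + D_4/(1+r)^4 + D_5/(1+r)^5 + TV/(1+r)^5
    = 11237.04735 + 11174.44542 + 11112.19224 + 11050.28588 + 10988.72440 + 347643.28090 = 403205.97618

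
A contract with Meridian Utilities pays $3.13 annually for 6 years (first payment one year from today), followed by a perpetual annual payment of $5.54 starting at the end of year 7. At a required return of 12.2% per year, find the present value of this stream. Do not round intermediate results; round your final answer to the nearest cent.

$35.56

PV of 6-year annuity: $3.13 × [1 − (1+0.122)^−6] / 0.122 = 12.79614
Perpetuity value at year 6: $5.54 / 0.122 = 45.40984
PV of perpetuity: 45.40984 / (1+0.122)^6 = 22.76108
Total PV = 12.79614 + 22.76108 = 35.55722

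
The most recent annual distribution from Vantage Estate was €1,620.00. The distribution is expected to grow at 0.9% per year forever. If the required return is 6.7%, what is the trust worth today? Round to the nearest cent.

D₁ = D₀ × (1 + g) = €1,620.00 × 1.009 = €1,634.5800
Growing perpetuity: P = D₁ / (r − g) = €1,634.5800 / (0.067 − 0.009) = €28,182.41

€28182.41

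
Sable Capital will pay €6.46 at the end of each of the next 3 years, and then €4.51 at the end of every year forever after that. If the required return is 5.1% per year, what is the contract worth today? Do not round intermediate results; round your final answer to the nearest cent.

€93.73

PV of 3-year annuity: €6.46 × [1 − (1+0.051)^−3] / 0.051 = 17.55927
Perpetuity value at year 3: €4.51 / 0.051 = 88.43137
PV of perpetuity: 88.43137 / (1+0.051)^3 = 76.17250
Total PV = 17.55927 + 76.17250 = 93.73177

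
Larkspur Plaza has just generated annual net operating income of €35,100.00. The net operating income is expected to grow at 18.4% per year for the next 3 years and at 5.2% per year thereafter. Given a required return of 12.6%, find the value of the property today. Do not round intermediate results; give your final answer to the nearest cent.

D_1 = 41558.40000
D_2 = 49205.14560
D_3 = 58258.89239
Terminal value at year 3: TV = D_3×(1+g_2)/(r−g_2) = 61288.35479/0.074 = 828221.01074
P_0 = D_1/(1+r)^1 + D_2/(1+r)^2 + D_3/(1+r)^3 + TV/(1+r)^3
    = 36907.99290 + 38809.11509 + 40808.16364 + 580137.67775 = 696662.94937

€696662.95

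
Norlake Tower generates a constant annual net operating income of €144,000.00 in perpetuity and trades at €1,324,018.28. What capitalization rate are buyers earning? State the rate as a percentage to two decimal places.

P = C/r ⇒ r = C/P = €144,000.00/€1,324,018.28 = 0.108760

10.88%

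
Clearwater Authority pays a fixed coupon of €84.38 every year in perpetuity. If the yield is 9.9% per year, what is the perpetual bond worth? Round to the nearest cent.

Level perpetuity: PV = C / r = €84.38 / 0.099 = €852.32

€852.32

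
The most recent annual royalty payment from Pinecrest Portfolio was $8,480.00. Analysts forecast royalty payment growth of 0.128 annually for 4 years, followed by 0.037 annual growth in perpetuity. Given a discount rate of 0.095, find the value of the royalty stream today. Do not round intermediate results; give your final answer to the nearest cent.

$207290.37

D_1 = 9565.44000
D_2 = 10789.81632
D_3 = 12170.91281
D_4 = 13728.78965
Terminal value at year 4: TV = D_4×(1+g_2)/(r−g_2) = 14236.75487/0.058 = 245461.29078
P_0 = D_1/(1+r)^1 + D_2/(1+r)^2 + D_3/(1+r)^3 + D_4/(1+r)^4 + TV/(1+r)^4
    = 8735.56164 + 8998.82515 + 9270.02262 + 9549.39316 + 170736.56392 = 207290.36648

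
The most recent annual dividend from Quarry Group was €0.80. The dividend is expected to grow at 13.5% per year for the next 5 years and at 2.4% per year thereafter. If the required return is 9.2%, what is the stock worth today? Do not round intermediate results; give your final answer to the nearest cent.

D_1 = 0.90800
D_2 = 1.03058
D_3 = 1.16971
D_4 = 1.32762
D_5 = 1.50685
Terminal value at year 5: TV = D_5×(1+g_2)/(r−g_2) = 1.54301/0.068 = 22.69135
P_0 = D_1/(1+r)^1 + D_2/(1+r)^2 + D_3/(1+r)^3 + D_4/(1+r)^4 + D_5/(1+r)^5 + TV/(1+r)^5
    = 0.83150 + 0.86424 + 0.89828 + 0.93365 + 0.97041 + 14.61326 = 19.11134

€19.11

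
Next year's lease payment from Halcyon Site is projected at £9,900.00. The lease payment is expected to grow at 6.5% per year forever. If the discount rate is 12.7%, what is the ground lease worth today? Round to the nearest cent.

£159677.42

Growing perpetuity: P = D₁ / (r − g) = £9,900.0000 / (0.127 − 0.065) = £159,677.42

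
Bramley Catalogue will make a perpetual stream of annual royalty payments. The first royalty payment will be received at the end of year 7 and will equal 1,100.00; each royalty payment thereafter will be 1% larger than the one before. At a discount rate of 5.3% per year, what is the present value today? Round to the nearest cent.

18765.23

Value at end of year 6: C₁ / (r − g) = 1,100.00 / (0.053 − 0.01) = 25,581.3953
Discount to today: PV = 25,581.3953 / (1 + 0.053)^6 = 25,581.3953 / 1.363233 = 18,765.23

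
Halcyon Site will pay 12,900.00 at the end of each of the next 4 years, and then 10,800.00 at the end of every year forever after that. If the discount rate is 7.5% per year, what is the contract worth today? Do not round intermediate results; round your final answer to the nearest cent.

PV of 4-year annuity: 12,900.00 × [1 − (1+0.075)^−4] / 0.075 = 43206.30888
Perpetuity value at year 4: 10,800.00 / 0.075 = 144000.00000
PV of perpetuity: 144000.00000 / (1+0.075)^4 = 107827.27629
Total PV = 43206.30888 + 107827.27629 = 151033.58517

151033.59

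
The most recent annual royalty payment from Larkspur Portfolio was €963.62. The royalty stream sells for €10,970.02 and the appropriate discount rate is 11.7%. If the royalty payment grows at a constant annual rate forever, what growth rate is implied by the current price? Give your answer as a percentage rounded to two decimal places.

P = D₀(1+g)/(r−g) ⇒ P(r−g) = D₀(1+g) ⇒ g(P+D₀) = P·r − D₀
g = (P·r − D₀)/(P + D₀) = (€10,970.02×0.117 − €963.62) / (€10,970.02 + €963.62) = 0.026804

2.68%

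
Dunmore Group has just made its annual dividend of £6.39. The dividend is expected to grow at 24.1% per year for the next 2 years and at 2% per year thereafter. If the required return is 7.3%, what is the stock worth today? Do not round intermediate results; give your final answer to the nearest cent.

£180.44

D_1 = 7.92999
D_2 = 9.84112
Terminal value at year 2: TV = D_2×(1+g_2)/(r−g_2) = 10.03794/0.053 = 189.39509
P_0 = D_1/(1+r)^1 + D_2/(1+r)^2 + TV/(1+r)^2
    = 7.39048 + 8.54762 + 164.50128 = 180.43938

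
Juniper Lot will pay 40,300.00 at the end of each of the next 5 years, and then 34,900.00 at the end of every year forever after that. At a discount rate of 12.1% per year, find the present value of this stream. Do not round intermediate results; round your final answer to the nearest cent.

PV of 5-year annuity: 40,300.00 × [1 − (1+0.121)^−5] / 0.121 = 144913.31412
Perpetuity value at year 5: 34,900.00 / 0.121 = 288429.75207
PV of perpetuity: 288429.75207 / (1+0.121)^5 = 162934.10286
Total PV = 144913.31412 + 162934.10286 = 307847.41699

307847.42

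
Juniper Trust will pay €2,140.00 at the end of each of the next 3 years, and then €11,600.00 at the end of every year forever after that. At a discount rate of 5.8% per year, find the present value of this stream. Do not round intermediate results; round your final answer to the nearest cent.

PV of 3-year annuity: €2,140.00 × [1 − (1+0.058)^−3] / 0.058 = 5741.47847
Perpetuity value at year 3: €11,600.00 / 0.058 = 200000.00000
PV of perpetuity: 200000.00000 / (1+0.058)^3 = 168877.96715
Total PV = 5741.47847 + 168877.96715 = 174619.44563

€174619.45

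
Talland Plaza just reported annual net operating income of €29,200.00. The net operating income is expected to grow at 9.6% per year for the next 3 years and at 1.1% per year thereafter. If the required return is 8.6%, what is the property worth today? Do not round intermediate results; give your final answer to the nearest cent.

€493812.99

D_1 = 32003.20000
D_2 = 35075.50720
D_3 = 38442.75589
Terminal value at year 3: TV = D_3×(1+g_2)/(r−g_2) = 38865.62621/0.075 = 518208.34941
P_0 = D_1/(1+r)^1 + D_2/(1+r)^2 + D_3/(1+r)^3 + TV/(1+r)^3
    = 29468.87661 + 29740.22907 + 30014.08016 + 404589.80059 = 493812.98643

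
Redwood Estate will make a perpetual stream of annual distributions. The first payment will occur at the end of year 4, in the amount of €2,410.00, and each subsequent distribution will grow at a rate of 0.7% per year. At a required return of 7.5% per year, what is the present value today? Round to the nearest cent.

Value at end of year 3: C₁ / (r − g) = €2,410.00 / (0.075 − 0.007) = €35,441.1765
Discount to today: PV = €35,441.1765 / (1 + 0.075)^3 = €35,441.1765 / 1.242297 = €28,528.75

€28528.75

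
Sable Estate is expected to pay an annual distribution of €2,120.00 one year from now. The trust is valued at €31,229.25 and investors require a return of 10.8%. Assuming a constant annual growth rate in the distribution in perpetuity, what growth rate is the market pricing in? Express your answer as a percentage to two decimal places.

P = D₁/(r−g) ⇒ g = r − D₁/P = 0.108 − €2,120.00/€31,229.25 = 0.040115

4.01%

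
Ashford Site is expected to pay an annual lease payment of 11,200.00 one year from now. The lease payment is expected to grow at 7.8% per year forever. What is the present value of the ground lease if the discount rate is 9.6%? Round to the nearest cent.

Growing perpetuity: P = D₁ / (r − g) = 11,200.0000 / (0.096 − 0.078) = 622,222.22

622222.22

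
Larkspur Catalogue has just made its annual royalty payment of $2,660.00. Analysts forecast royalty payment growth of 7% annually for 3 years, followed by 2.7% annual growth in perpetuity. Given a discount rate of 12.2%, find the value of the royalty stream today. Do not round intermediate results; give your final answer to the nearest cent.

D_1 = 2846.20000
D_2 = 3045.43400
D_3 = 3258.61438
Terminal value at year 3: TV = D_3×(1+g_2)/(r−g_2) = 3346.59697/0.095 = 35227.33651
P_0 = D_1/(1+r)^1 + D_2/(1+r)^2 + D_3/(1+r)^3 + TV/(1+r)^3
    = 2536.72014 + 2419.15379 + 2307.03615 + 24940.27496 = 32203.18504

$32203.19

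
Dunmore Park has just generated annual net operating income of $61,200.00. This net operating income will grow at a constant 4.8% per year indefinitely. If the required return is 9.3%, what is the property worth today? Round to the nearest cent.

D₁ = D₀ × (1 + g) = $61,200.00 × 1.048 = $64,137.6000
Growing perpetuity: P = D₁ / (r − g) = $64,137.6000 / (0.093 − 0.048) = $1,425,280.00

$1425280.00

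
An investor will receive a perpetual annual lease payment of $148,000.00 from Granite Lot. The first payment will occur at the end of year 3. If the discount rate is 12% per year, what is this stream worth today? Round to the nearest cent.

Value at end of year 2: C / r = $148,000.00 / 0.12 = $1,233,333.3333
Discount to today: PV = $1,233,333.3333 / (1 + 0.12)^2 = $1,233,333.3333 / 1.254400 = $983,205.78

$983205.78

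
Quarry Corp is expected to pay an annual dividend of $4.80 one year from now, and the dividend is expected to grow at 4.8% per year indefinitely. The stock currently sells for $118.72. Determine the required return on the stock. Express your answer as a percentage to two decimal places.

8.84%

P = D₁/(r − g) ⇒ r = D₁/P + g = $4.8000/$118.72 + 0.048 = 0.040431 + 0.048 = 0.088431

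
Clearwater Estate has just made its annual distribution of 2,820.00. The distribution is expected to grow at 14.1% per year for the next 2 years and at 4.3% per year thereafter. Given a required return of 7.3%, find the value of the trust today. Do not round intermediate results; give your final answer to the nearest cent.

D_1 = 3217.62000
D_2 = 3671.30442
Terminal value at year 2: TV = D_2×(1+g_2)/(r−g_2) = 3829.17051/0.03 = 127639.01700
P_0 = D_1/(1+r)^1 + D_2/(1+r)^2 + TV/(1+r)^2
    = 2998.71389 + 3188.75354 + 110862.33127 = 117049.79870

117049.80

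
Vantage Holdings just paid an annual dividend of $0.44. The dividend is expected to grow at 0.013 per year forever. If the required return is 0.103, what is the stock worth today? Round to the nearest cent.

D₁ = D₀ × (1 + g) = $0.44 × 1.013 = $0.4457
Growing perpetuity: P = D₁ / (r − g) = $0.4457 / (0.103 − 0.013) = $4.95

$4.95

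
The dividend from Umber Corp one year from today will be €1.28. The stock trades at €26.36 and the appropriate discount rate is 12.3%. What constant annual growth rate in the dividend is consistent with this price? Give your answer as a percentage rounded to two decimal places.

P = D₁/(r−g) ⇒ g = r − D₁/P = 0.123 − €1.28/€26.36 = 0.074442

7.44%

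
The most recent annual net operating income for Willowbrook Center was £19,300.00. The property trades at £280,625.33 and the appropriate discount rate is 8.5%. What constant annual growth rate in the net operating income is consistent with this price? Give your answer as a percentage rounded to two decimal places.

P = D₀(1+g)/(r−g) ⇒ P(r−g) = D₀(1+g) ⇒ g(P+D₀) = P·r − D₀
g = (P·r − D₀)/(P + D₀) = (£280,625.33×0.085 − £19,300.00) / (£280,625.33 + £19,300.00) = 0.015181

1.52%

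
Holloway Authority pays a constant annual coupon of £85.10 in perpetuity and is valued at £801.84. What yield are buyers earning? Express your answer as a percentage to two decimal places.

10.61%

P = C/r ⇒ r = C/P = £85.10/£801.84 = 0.106131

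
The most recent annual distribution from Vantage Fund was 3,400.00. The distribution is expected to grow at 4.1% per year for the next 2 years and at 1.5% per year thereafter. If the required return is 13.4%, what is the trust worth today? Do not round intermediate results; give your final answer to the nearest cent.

30424.79

D_1 = 3539.40000
D_2 = 3684.51540
Terminal value at year 2: TV = D_2×(1+g_2)/(r−g_2) = 3739.78313/0.119 = 31426.74900
P_0 = D_1/(1+r)^1 + D_2/(1+r)^2 + TV/(1+r)^2
    = 3121.16402 + 2865.19554 + 24438.43257 = 30424.79214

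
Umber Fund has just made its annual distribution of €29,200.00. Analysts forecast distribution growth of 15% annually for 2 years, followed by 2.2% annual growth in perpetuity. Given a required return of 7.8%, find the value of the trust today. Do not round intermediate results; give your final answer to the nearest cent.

D_1 = 33580.00000
D_2 = 38617.00000
Terminal value at year 2: TV = D_2×(1+g_2)/(r−g_2) = 39466.57400/0.056 = 704760.25000
P_0 = D_1/(1+r)^1 + D_2/(1+r)^2 + TV/(1+r)^2
    = 31150.27829 + 33230.81636 + 606462.39859 = 670843.49324

€670843.49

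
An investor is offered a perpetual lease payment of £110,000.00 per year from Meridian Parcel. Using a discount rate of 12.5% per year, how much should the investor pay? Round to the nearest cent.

£880000.00

Level perpetuity: PV = C / r = £110,000.00 / 0.125 = £880,000.00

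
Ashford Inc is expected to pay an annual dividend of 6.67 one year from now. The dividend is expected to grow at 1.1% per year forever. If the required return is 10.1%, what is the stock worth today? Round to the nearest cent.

Growing perpetuity: P = D₁ / (r − g) = 6.6700 / (0.101 − 0.011) = 74.11

74.11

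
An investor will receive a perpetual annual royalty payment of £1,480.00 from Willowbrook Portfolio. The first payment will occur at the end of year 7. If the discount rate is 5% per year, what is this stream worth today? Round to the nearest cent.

Value at end of year 6: C / r = £1,480.00 / 0.05 = £29,600.0000
Discount to today: PV = £29,600.0000 / (1 + 0.05)^6 = £29,600.0000 / 1.340096 = £22,087.98

£22087.98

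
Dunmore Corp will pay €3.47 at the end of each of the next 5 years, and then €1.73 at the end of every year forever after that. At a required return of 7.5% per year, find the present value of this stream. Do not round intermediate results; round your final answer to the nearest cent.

PV of 5-year annuity: €3.47 × [1 − (1+0.075)^−5] / 0.075 = 14.03922
Perpetuity value at year 5: €1.73 / 0.075 = 23.06667
PV of perpetuity: 23.06667 / (1+0.075)^5 = 16.06729
Total PV = 14.03922 + 16.06729 = 30.10651

€30.11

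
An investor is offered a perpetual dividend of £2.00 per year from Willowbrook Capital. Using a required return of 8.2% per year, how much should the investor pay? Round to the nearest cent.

Level perpetuity: PV = C / r = £2.00 / 0.082 = £24.39

£24.39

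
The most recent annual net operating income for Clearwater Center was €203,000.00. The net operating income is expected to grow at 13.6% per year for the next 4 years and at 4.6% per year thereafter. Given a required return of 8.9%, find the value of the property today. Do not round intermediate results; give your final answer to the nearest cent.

€6750852.75

D_1 = 230608.00000
D_2 = 261970.68800
D_3 = 297598.70157
D_4 = 338072.12498
Terminal value at year 4: TV = D_4×(1+g_2)/(r−g_2) = 353623.44273/0.043 = 8223800.99373
P_0 = D_1/(1+r)^1 + D_2/(1+r)^2 + D_3/(1+r)^3 + D_4/(1+r)^4 + TV/(1+r)^4
    = 211761.24885 + 220900.62323 + 230434.44260 + 240379.73075 + 5847376.70622 = 6750852.75165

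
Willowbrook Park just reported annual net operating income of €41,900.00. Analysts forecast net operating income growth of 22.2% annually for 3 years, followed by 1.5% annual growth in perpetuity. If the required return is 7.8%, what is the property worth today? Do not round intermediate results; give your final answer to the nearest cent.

D_1 = 51201.80000
D_2 = 62568.59960
D_3 = 76458.82871
Terminal value at year 3: TV = D_3×(1+g_2)/(r−g_2) = 77605.71114/0.063 = 1231836.68479
P_0 = D_1/(1+r)^1 + D_2/(1+r)^2 + D_3/(1+r)^3 + TV/(1+r)^3
    = 47497.03154 + 53841.71850 + 61033.93321 + 983324.47957 = 1145697.16283

€1145697.16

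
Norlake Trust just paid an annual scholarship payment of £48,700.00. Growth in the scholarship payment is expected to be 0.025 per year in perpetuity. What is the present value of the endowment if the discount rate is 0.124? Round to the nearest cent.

£504217.17

D₁ = D₀ × (1 + g) = £48,700.00 × 1.025 = £49,917.5000
Growing perpetuity: P = D₁ / (r − g) = £49,917.5000 / (0.124 − 0.025) = £504,217.17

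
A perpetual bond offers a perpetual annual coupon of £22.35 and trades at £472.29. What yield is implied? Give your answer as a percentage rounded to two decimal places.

P = C/r ⇒ r = C/P = £22.35/£472.29 = 0.047323

4.73%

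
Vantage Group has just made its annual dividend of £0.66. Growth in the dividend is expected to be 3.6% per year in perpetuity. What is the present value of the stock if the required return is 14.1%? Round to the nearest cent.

£6.51

D₁ = D₀ × (1 + g) = £0.66 × 1.036 = £0.6838
Growing perpetuity: P = D₁ / (r − g) = £0.6838 / (0.141 − 0.036) = £6.51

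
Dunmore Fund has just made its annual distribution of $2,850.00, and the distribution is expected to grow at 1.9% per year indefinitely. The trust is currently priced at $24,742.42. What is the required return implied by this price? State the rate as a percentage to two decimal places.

D₁ = $2,850.00 × 1.019 = $2,904.1500
P = D₁/(r − g) ⇒ r = D₁/P + g = $2,904.1500/$24,742.42 + 0.019 = 0.117375 + 0.019 = 0.136375

13.64%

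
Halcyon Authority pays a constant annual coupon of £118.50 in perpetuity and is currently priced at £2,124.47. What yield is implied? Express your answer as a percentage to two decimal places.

5.58%

P = C/r ⇒ r = C/P = £118.50/£2,124.47 = 0.055779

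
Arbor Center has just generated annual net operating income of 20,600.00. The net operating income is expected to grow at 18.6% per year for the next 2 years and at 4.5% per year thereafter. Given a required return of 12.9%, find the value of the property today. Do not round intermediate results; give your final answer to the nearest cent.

D_1 = 24431.60000
D_2 = 28975.87760
Terminal value at year 2: TV = D_2×(1+g_2)/(r−g_2) = 30279.79209/0.084 = 360473.71538
P_0 = D_1/(1+r)^1 + D_2/(1+r)^2 + TV/(1+r)^2
    = 21640.03543 + 22732.57929 + 282804.11142 = 327176.72614

327176.73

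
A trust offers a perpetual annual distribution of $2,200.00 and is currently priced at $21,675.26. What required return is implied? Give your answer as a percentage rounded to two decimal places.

P = C/r ⇒ r = C/P = $2,200.00/$21,675.26 = 0.101498

10.15%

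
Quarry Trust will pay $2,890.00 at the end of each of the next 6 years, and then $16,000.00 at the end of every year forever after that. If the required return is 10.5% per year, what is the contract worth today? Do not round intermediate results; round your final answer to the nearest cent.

$96110.48

PV of 6-year annuity: $2,890.00 × [1 − (1+0.105)^−6] / 0.105 = 12404.39843
Perpetuity value at year 6: $16,000.00 / 0.105 = 152380.95238
PV of perpetuity: 152380.95238 / (1+0.105)^6 = 83706.08218
Total PV = 12404.39843 + 83706.08218 = 96110.48061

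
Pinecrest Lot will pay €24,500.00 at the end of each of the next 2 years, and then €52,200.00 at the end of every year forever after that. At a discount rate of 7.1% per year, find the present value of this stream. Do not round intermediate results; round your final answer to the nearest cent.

€685198.50

PV of 2-year annuity: €24,500.00 × [1 − (1+0.071)^−2] / 0.071 = 44235.12324
Perpetuity value at year 2: €52,200.00 / 0.071 = 735211.26761
PV of perpetuity: 735211.26761 / (1+0.071)^2 = 640963.37237
Total PV = 44235.12324 + 640963.37237 = 685198.49561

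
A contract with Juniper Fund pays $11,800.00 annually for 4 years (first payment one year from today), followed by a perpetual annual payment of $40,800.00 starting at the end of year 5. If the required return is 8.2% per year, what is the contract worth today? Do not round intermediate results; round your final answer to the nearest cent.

PV of 4-year annuity: $11,800.00 × [1 − (1+0.082)^−4] / 0.082 = 38909.73718
Perpetuity value at year 4: $40,800.00 / 0.082 = 497560.97561
PV of perpetuity: 497560.97561 / (1+0.082)^4 = 363025.61315
Total PV = 38909.73718 + 363025.61315 = 401935.35034

$401935.35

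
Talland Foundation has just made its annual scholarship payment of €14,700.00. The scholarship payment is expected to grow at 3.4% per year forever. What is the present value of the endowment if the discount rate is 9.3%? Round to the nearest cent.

€257623.73

D₁ = D₀ × (1 + g) = €14,700.00 × 1.034 = €15,199.8000
Growing perpetuity: P = D₁ / (r − g) = €15,199.8000 / (0.093 − 0.034) = €257,623.73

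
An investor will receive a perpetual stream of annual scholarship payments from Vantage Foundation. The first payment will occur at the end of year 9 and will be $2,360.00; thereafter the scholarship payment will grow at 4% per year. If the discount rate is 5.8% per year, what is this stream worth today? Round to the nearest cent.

Value at end of year 8: C₁ / (r − g) = $2,360.00 / (0.058 − 0.04) = $131,111.1111
Discount to today: PV = $131,111.1111 / (1 + 0.058)^8 = $131,111.1111 / 1.569948 = $83,513.01

$83513.01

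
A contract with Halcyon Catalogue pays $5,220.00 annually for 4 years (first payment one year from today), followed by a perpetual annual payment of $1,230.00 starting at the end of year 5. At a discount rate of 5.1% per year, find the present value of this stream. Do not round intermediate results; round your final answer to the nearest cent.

$38233.19

PV of 4-year annuity: $5,220.00 × [1 − (1+0.051)^−4] / 0.051 = 18466.94568
Perpetuity value at year 4: $1,230.00 / 0.051 = 24117.64706
PV of perpetuity: 24117.64706 / (1+0.051)^4 = 19766.24032
Total PV = 18466.94568 + 19766.24032 = 38233.18600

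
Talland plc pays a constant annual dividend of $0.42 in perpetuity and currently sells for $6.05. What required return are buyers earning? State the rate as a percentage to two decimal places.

P = C/r ⇒ r = C/P = $0.42/$6.05 = 0.069421

6.94%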